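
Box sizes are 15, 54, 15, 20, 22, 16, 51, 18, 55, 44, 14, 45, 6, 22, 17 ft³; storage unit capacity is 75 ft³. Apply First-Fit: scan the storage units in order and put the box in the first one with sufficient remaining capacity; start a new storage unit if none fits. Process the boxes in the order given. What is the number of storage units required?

15 ft³ → storage unit 1 (remaining 60 ft³)
54 ft³ → storage unit 1 (remaining 6 ft³)
15 ft³ → storage unit 2 (remaining 60 ft³)
20 ft³ → storage unit 2 (remaining 40 ft³)
22 ft³ → storage unit 2 (remaining 18 ft³)
16 ft³ → storage unit 2 (remaining 2 ft³)
51 ft³ → storage unit 3 (remaining 24 ft³)
18 ft³ → storage unit 3 (remaining 6 ft³)
55 ft³ → storage unit 4 (remaining 20 ft³)
44 ft³ → storage unit 5 (remaining 31 ft³)
14 ft³ → storage unit 4 (remaining 6 ft³)
45 ft³ → storage unit 6 (remaining 30 ft³)
6 ft³ → storage unit 1 (remaining 0 ft³)
22 ft³ → storage unit 5 (remaining 9 ft³)
17 ft³ → storage unit 6 (remaining 13 ft³)
Final storage units: [15,54,6] [15,20,22,16] [51,18] [55,14] [44,22] [45,17].

6 storage units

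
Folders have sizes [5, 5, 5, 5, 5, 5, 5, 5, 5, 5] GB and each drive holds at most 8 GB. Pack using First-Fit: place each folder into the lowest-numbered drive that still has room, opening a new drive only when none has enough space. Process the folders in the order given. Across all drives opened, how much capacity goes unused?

30

drive 1: place 5 GB, 3 GB left
drive 2: place 5 GB, 3 GB left
drive 3: place 5 GB, 3 GB left
drive 4: place 5 GB, 3 GB left
drive 5: place 5 GB, 3 GB left
drive 6: place 5 GB, 3 GB left
drive 7: place 5 GB, 3 GB left
drive 8: place 5 GB, 3 GB left
drive 9: place 5 GB, 3 GB left
drive 10: place 5 GB, 3 GB left
10 drives × 8 GB = 80 GB; used 50 GB; unused 30 GB.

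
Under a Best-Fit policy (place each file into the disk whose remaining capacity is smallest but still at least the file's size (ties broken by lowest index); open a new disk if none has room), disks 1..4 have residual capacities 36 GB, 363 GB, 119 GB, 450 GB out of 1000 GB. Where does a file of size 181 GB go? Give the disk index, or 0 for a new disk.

Disks with room: disk 2 (363 GB), disk 4 (450 GB).
Tightest fit is disk 2 with 363 GB free.

2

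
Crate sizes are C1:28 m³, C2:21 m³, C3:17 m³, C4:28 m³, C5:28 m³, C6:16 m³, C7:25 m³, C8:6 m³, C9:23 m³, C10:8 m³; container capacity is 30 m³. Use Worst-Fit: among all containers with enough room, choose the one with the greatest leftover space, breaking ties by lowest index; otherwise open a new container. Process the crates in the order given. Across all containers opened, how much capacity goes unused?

Put C1 (28 m³) in container 1; 2 m³ remain.
Put C2 (21 m³) in container 2; 9 m³ remain.
Put C3 (17 m³) in container 3; 13 m³ remain.
Put C4 (28 m³) in container 4; 2 m³ remain.
Put C5 (28 m³) in container 5; 2 m³ remain.
Put C6 (16 m³) in container 6; 14 m³ remain.
Put C7 (25 m³) in container 7; 5 m³ remain.
Put C8 (6 m³) in container 6; 8 m³ remain.
Put C9 (23 m³) in container 8; 7 m³ remain.
Put C10 (8 m³) in container 3; 5 m³ remain.
8 containers × 30 m³ = 240 m³; used 200 m³; unused 40 m³.

40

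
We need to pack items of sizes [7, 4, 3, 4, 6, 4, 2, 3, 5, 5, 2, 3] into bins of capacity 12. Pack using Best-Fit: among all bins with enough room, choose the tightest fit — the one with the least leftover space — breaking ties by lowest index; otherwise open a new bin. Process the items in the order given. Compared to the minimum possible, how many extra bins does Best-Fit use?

Best-Fit: [7,4] [3,4,4] [6,2,3] [5,5,2] [3] → 5 bins.
Total size 48; any packing needs at least ⌈48/12⌉ = 4 bins.
An optimal packing achieves that bound: [7,5] [6,4,2] [5,4,3] [4,3,3,2] → 4 bins.
Excess: 5 − 4 = 1.

1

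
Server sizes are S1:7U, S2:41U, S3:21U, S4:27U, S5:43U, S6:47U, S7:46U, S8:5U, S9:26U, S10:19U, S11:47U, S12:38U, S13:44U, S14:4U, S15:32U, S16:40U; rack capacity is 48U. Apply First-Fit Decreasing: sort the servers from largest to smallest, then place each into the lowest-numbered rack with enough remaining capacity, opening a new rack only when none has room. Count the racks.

11

Sorted descending: 47, 47, 46, 44, 43, 41, 40, 38, 32, 27, 26, 21, 19, 7, 5, 4.
rack 1: place 47U, 1U left
rack 2: place 47U, 1U left
rack 3: place 46U, 2U left
rack 4: place 44U, 4U left
rack 5: place 43U, 5U left
rack 6: place 41U, 7U left
rack 7: place 40U, 8U left
rack 8: place 38U, 10U left
rack 9: place 32U, 16U left
rack 10: place 27U, 21U left
rack 11: place 26U, 22U left
rack 10: place 21U, 0U left
rack 11: place 19U, 3U left
rack 6: place 7U, 0U left
rack 5: place 5U, 0U left
rack 4: place 4U, 0U left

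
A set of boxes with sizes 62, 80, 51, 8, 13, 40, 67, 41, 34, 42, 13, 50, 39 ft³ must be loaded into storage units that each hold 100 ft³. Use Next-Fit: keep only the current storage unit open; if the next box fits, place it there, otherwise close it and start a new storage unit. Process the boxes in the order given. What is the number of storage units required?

8

62 ft³ → storage unit 1 (remaining 38 ft³)
80 ft³ → storage unit 2 (remaining 20 ft³)
51 ft³ → storage unit 3 (remaining 49 ft³)
8 ft³ → storage unit 3 (remaining 41 ft³)
13 ft³ → storage unit 3 (remaining 28 ft³)
40 ft³ → storage unit 4 (remaining 60 ft³)
67 ft³ → storage unit 5 (remaining 33 ft³)
41 ft³ → storage unit 6 (remaining 59 ft³)
34 ft³ → storage unit 6 (remaining 25 ft³)
42 ft³ → storage unit 7 (remaining 58 ft³)
13 ft³ → storage unit 7 (remaining 45 ft³)
50 ft³ → storage unit 8 (remaining 50 ft³)
39 ft³ → storage unit 8 (remaining 11 ft³)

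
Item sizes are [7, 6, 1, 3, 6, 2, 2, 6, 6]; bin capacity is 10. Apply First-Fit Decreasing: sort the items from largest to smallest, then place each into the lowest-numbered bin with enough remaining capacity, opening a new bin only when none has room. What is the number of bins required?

5

Sorted descending: 7, 6, 6, 6, 6, 3, 2, 2, 1.
Put 7 in bin 1; 3 remain.
Put 6 in bin 2; 4 remain.
Put 6 in bin 3; 4 remain.
Put 6 in bin 4; 4 remain.
Put 6 in bin 5; 4 remain.
Put 3 in bin 1; 0 remain.
Put 2 in bin 2; 2 remain.
Put 2 in bin 2; 0 remain.
Put 1 in bin 3; 3 remain.
Final bins: [7,3] [6,2,2] [6,1] [6] [6].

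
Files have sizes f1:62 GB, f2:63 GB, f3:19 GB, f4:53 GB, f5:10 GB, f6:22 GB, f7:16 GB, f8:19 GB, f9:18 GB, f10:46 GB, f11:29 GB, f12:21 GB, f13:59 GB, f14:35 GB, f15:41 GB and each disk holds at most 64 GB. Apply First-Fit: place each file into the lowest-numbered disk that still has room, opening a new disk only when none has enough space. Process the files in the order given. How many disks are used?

Put f1 (62 GB) in disk 1; 2 GB remain.
Put f2 (63 GB) in disk 2; 1 GB remain.
Put f3 (19 GB) in disk 3; 45 GB remain.
Put f4 (53 GB) in disk 4; 11 GB remain.
Put f5 (10 GB) in disk 3; 35 GB remain.
Put f6 (22 GB) in disk 3; 13 GB remain.
Put f7 (16 GB) in disk 5; 48 GB remain.
Put f8 (19 GB) in disk 5; 29 GB remain.
Put f9 (18 GB) in disk 5; 11 GB remain.
Put f10 (46 GB) in disk 6; 18 GB remain.
Put f11 (29 GB) in disk 7; 35 GB remain.
Put f12 (21 GB) in disk 7; 14 GB remain.
Put f13 (59 GB) in disk 8; 5 GB remain.
Put f14 (35 GB) in disk 9; 29 GB remain.
Put f15 (41 GB) in disk 10; 23 GB remain.
Final disks: [62] [63] [19,10,22] [53] [16,19,18] [46] [29,21] [59] [35] [41].

10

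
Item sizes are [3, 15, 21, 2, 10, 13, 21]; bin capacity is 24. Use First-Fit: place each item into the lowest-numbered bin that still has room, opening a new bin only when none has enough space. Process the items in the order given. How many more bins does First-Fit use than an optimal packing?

First-Fit: [3,15,2] [21] [10,13] [21] → 4 bins.
Total size 85; any packing needs at least ⌈85/24⌉ = 4 bins.
So 4 is already optimal.

0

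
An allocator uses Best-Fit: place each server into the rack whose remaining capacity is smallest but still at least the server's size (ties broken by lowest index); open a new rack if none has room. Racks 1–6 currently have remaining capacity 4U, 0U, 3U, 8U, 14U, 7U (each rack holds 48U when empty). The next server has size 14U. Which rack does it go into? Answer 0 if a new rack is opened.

5

Racks with room: rack 5 (14U).
Tightest fit is rack 5 with 14U free.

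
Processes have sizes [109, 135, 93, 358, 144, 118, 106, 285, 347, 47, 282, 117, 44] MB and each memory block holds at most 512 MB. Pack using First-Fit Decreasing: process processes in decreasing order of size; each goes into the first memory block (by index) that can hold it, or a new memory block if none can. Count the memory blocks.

5

Sorted descending: 358, 347, 285, 282, 144, 135, 118, 117, 109, 106, 93, 47, 44.
Put 358 MB in memory block 1; 154 MB remain.
Put 347 MB in memory block 2; 165 MB remain.
Put 285 MB in memory block 3; 227 MB remain.
Put 282 MB in memory block 4; 230 MB remain.
Put 144 MB in memory block 1; 10 MB remain.
Put 135 MB in memory block 2; 30 MB remain.
Put 118 MB in memory block 3; 109 MB remain.
Put 117 MB in memory block 4; 113 MB remain.
Put 109 MB in memory block 3; 0 MB remain.
Put 106 MB in memory block 4; 7 MB remain.
Put 93 MB in memory block 5; 419 MB remain.
Put 47 MB in memory block 5; 372 MB remain.
Put 44 MB in memory block 5; 328 MB remain.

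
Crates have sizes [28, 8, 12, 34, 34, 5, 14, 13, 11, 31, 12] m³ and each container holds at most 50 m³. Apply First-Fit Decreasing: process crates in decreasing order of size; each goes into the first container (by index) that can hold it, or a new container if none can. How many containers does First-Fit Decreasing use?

5

Sorted descending: 34, 34, 31, 28, 14, 13, 12, 12, 11, 8, 5.
Put 34 m³ in container 1; 16 m³ remain.
Put 34 m³ in container 2; 16 m³ remain.
Put 31 m³ in container 3; 19 m³ remain.
Put 28 m³ in container 4; 22 m³ remain.
Put 14 m³ in container 1; 2 m³ remain.
Put 13 m³ in container 2; 3 m³ remain.
Put 12 m³ in container 3; 7 m³ remain.
Put 12 m³ in container 4; 10 m³ remain.
Put 11 m³ in container 5; 39 m³ remain.
Put 8 m³ in container 4; 2 m³ remain.
Put 5 m³ in container 3; 2 m³ remain.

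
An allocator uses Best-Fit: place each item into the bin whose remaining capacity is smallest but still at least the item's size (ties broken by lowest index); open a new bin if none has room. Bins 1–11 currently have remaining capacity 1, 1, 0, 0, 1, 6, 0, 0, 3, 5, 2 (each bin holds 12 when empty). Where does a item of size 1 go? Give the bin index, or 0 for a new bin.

Bins with room: bin 1 (1), bin 2 (1), bin 5 (1), bin 6 (6), bin 9 (3), bin 10 (5), bin 11 (2).
Tightest fit is bin 1 with 1 free.

1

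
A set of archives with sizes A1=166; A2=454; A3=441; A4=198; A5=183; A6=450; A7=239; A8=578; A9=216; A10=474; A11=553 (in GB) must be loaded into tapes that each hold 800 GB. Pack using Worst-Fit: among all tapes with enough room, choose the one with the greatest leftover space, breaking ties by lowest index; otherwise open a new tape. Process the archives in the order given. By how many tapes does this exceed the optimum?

1

Worst-Fit: [166,454] [441,198] [183,450] [239,216] [578] [474] [553] → 7 tapes.
6 archives exceed 400 GB (half the capacity), and no two of those can share a tape, so at least 6 tapes are needed.
An optimal packing achieves that bound: [578,216] [553,239] [474,198] [454,183] [450,166] [441] → 6 tapes.
Excess: 7 − 6 = 1.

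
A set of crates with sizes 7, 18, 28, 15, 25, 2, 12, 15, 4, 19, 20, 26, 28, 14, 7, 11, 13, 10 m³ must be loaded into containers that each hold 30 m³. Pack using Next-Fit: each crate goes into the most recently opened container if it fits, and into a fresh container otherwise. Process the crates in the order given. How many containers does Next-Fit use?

12

container 1: place 7 m³, 23 m³ left
container 1: place 18 m³, 5 m³ left
container 2: place 28 m³, 2 m³ left
container 3: place 15 m³, 15 m³ left
container 4: place 25 m³, 5 m³ left
container 4: place 2 m³, 3 m³ left
container 5: place 12 m³, 18 m³ left
container 5: place 15 m³, 3 m³ left
container 6: place 4 m³, 26 m³ left
container 6: place 19 m³, 7 m³ left
container 7: place 20 m³, 10 m³ left
container 8: place 26 m³, 4 m³ left
container 9: place 28 m³, 2 m³ left
container 10: place 14 m³, 16 m³ left
container 10: place 7 m³, 9 m³ left
container 11: place 11 m³, 19 m³ left
container 11: place 13 m³, 6 m³ left
container 12: place 10 m³, 20 m³ left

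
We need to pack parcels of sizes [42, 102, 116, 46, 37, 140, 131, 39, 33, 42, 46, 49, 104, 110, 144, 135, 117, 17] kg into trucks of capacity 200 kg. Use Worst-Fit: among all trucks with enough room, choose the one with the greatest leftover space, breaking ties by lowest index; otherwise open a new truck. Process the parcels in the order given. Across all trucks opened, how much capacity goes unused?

42 kg → truck 1 (remaining 158 kg)
102 kg → truck 1 (remaining 56 kg)
116 kg → truck 2 (remaining 84 kg)
46 kg → truck 2 (remaining 38 kg)
37 kg → truck 1 (remaining 19 kg)
140 kg → truck 3 (remaining 60 kg)
131 kg → truck 4 (remaining 69 kg)
39 kg → truck 4 (remaining 30 kg)
33 kg → truck 3 (remaining 27 kg)
42 kg → truck 5 (remaining 158 kg)
46 kg → truck 5 (remaining 112 kg)
49 kg → truck 5 (remaining 63 kg)
104 kg → truck 6 (remaining 96 kg)
110 kg → truck 7 (remaining 90 kg)
144 kg → truck 8 (remaining 56 kg)
135 kg → truck 9 (remaining 65 kg)
117 kg → truck 10 (remaining 83 kg)
17 kg → truck 6 (remaining 79 kg)
10 trucks × 200 kg = 2000 kg; used 1450 kg; unused 550 kg.

550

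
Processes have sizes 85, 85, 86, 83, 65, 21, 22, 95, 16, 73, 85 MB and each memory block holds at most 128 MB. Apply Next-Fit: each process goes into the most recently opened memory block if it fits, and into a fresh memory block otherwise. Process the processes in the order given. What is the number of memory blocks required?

Put 85 MB in memory block 1; 43 MB remain.
Put 85 MB in memory block 2; 43 MB remain.
Put 86 MB in memory block 3; 42 MB remain.
Put 83 MB in memory block 4; 45 MB remain.
Put 65 MB in memory block 5; 63 MB remain.
Put 21 MB in memory block 5; 42 MB remain.
Put 22 MB in memory block 5; 20 MB remain.
Put 95 MB in memory block 6; 33 MB remain.
Put 16 MB in memory block 6; 17 MB remain.
Put 73 MB in memory block 7; 55 MB remain.
Put 85 MB in memory block 8; 43 MB remain.

8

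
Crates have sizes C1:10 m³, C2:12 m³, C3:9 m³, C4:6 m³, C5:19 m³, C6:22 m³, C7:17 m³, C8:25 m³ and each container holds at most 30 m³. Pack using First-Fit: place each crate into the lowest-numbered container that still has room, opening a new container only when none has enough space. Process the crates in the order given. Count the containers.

5

container 1: place C1 (10 m³), 20 m³ left
container 1: place C2 (12 m³), 8 m³ left
container 2: place C3 (9 m³), 21 m³ left
container 1: place C4 (6 m³), 2 m³ left
container 2: place C5 (19 m³), 2 m³ left
container 3: place C6 (22 m³), 8 m³ left
container 4: place C7 (17 m³), 13 m³ left
container 5: place C8 (25 m³), 5 m³ left
Final containers: [10,12,6] [9,19] [22] [17] [25].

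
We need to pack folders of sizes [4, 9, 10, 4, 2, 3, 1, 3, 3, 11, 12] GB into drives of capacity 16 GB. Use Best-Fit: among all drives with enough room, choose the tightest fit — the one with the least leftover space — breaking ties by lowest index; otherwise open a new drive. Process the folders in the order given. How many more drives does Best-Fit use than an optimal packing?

Best-Fit: [4,9,3] [10,4,2] [1,3,3] [11] [12] → 5 drives.
Total size 62 GB; any packing needs at least ⌈62/16⌉ = 4 drives.
An optimal packing achieves that bound: [12,4] [11,4,1] [10,3,3] [9,3,2] → 4 drives.
Excess: 5 − 4 = 1.

1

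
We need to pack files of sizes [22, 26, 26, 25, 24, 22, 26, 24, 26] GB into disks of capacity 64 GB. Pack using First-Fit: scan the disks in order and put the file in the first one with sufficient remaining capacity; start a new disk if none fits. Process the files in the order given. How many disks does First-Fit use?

5

Put 22 GB in disk 1; 42 GB remain.
Put 26 GB in disk 1; 16 GB remain.
Put 26 GB in disk 2; 38 GB remain.
Put 25 GB in disk 2; 13 GB remain.
Put 24 GB in disk 3; 40 GB remain.
Put 22 GB in disk 3; 18 GB remain.
Put 26 GB in disk 4; 38 GB remain.
Put 24 GB in disk 4; 14 GB remain.
Put 26 GB in disk 5; 38 GB remain.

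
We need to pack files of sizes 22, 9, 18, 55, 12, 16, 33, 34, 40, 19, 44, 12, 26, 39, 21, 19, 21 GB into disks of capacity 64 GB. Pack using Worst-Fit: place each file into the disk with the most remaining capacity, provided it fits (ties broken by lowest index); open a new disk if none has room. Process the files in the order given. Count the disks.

9

Put 22 GB in disk 1; 42 GB remain.
Put 9 GB in disk 1; 33 GB remain.
Put 18 GB in disk 1; 15 GB remain.
Put 55 GB in disk 2; 9 GB remain.
Put 12 GB in disk 1; 3 GB remain.
Put 16 GB in disk 3; 48 GB remain.
Put 33 GB in disk 3; 15 GB remain.
Put 34 GB in disk 4; 30 GB remain.
Put 40 GB in disk 5; 24 GB remain.
Put 19 GB in disk 4; 11 GB remain.
Put 44 GB in disk 6; 20 GB remain.
Put 12 GB in disk 5; 12 GB remain.
Put 26 GB in disk 7; 38 GB remain.
Put 39 GB in disk 8; 25 GB remain.
Put 21 GB in disk 7; 17 GB remain.
Put 19 GB in disk 8; 6 GB remain.
Put 21 GB in disk 9; 43 GB remain.
Final disks: [22,9,18,12] [55] [16,33] [34,19] [40,12] [44] [26,21] [39,19] [21].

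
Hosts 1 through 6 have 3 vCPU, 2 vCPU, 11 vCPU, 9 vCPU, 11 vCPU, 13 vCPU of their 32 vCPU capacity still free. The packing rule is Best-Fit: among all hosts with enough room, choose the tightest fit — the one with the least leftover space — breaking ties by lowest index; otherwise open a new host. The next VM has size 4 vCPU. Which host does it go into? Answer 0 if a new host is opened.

Hosts with room: host 3 (11 vCPU), host 4 (9 vCPU), host 5 (11 vCPU), host 6 (13 vCPU).
Tightest fit is host 4 with 9 vCPU free.

4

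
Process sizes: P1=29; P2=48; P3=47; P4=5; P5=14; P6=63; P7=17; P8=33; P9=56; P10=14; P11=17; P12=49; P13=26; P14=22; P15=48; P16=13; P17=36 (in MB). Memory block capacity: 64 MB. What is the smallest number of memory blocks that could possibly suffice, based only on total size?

9

Total size = 29 + 48 + 47 + 5 + 14 + 63 + 17 + 33 + 56 + 14 + 17 + 49 + 26 + 22 + 48 + 13 + 36 = 537 MB.
⌈537 / 64⌉ = 9.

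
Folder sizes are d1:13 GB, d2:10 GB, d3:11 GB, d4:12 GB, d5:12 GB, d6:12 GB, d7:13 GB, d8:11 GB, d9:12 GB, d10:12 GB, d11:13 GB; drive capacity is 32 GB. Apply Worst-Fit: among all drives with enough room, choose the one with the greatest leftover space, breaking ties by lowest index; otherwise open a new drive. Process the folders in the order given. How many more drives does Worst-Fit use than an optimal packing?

1

Worst-Fit: [13,10] [11,12] [12,12] [13,11] [12,12] [13] → 6 drives.
Total size 131 GB; any packing needs at least ⌈131/32⌉ = 5 drives.
An optimal packing achieves that bound: [13,13] [13,12] [12,12] [12,12] [11,11,10] → 5 drives.
Excess: 6 − 5 = 1.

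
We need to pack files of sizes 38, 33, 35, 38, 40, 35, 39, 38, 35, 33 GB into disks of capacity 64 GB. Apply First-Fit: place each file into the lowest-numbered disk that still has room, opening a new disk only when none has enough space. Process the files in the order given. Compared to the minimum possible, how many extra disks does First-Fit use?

0

First-Fit: [38] [33] [35] [38] [40] [35] [39] [38] [35] [33] → 10 disks.
10 files exceed 32 GB (half the capacity), and no two of those can share a disk, so at least 10 disks are needed.
So 10 is already optimal.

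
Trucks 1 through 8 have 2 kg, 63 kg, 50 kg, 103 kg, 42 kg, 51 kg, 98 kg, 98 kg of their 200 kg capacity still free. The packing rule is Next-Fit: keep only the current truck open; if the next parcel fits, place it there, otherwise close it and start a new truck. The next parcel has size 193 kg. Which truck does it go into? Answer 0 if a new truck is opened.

0

Next-Fit only looks at truck 8, which has 98 kg free.
193 kg does not fit, so a new truck is opened.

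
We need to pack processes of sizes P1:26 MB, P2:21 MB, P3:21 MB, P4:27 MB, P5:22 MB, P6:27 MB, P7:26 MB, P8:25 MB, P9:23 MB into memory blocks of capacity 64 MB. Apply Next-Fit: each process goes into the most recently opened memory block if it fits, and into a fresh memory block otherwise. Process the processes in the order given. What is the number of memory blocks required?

5 memory blocks

P1 (26 MB) → memory block 1 (remaining 38 MB)
P2 (21 MB) → memory block 1 (remaining 17 MB)
P3 (21 MB) → memory block 2 (remaining 43 MB)
P4 (27 MB) → memory block 2 (remaining 16 MB)
P5 (22 MB) → memory block 3 (remaining 42 MB)
P6 (27 MB) → memory block 3 (remaining 15 MB)
P7 (26 MB) → memory block 4 (remaining 38 MB)
P8 (25 MB) → memory block 4 (remaining 13 MB)
P9 (23 MB) → memory block 5 (remaining 41 MB)
Final memory blocks: [26,21] [21,27] [22,27] [26,25] [23].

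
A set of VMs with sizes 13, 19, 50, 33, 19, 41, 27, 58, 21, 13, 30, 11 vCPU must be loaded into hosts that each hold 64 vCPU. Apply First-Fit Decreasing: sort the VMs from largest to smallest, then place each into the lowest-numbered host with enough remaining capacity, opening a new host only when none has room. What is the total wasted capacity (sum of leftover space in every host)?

49

Sorted descending: 58, 50, 41, 33, 30, 27, 21, 19, 19, 13, 13, 11.
host 1: place 58 vCPU, 6 vCPU left
host 2: place 50 vCPU, 14 vCPU left
host 3: place 41 vCPU, 23 vCPU left
host 4: place 33 vCPU, 31 vCPU left
host 4: place 30 vCPU, 1 vCPU left
host 5: place 27 vCPU, 37 vCPU left
host 3: place 21 vCPU, 2 vCPU left
host 5: place 19 vCPU, 18 vCPU left
host 6: place 19 vCPU, 45 vCPU left
host 2: place 13 vCPU, 1 vCPU left
host 5: place 13 vCPU, 5 vCPU left
host 6: place 11 vCPU, 34 vCPU left
6 hosts × 64 vCPU = 384 vCPU; used 335 vCPU; unused 49 vCPU.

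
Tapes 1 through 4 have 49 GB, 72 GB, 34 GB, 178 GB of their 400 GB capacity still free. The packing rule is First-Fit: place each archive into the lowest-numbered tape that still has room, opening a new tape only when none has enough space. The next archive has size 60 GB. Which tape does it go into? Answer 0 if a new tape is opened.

2

Tapes with room: tape 2 (72 GB), tape 4 (178 GB).
The first with room is tape 2.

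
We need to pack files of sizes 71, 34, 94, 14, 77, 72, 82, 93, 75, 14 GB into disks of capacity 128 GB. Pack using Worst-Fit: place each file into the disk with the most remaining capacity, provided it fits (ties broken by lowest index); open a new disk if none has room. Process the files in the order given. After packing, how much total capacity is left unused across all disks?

270

71 GB → disk 1 (remaining 57 GB)
34 GB → disk 1 (remaining 23 GB)
94 GB → disk 2 (remaining 34 GB)
14 GB → disk 2 (remaining 20 GB)
77 GB → disk 3 (remaining 51 GB)
72 GB → disk 4 (remaining 56 GB)
82 GB → disk 5 (remaining 46 GB)
93 GB → disk 6 (remaining 35 GB)
75 GB → disk 7 (remaining 53 GB)
14 GB → disk 4 (remaining 42 GB)
7 disks × 128 GB = 896 GB; used 626 GB; unused 270 GB.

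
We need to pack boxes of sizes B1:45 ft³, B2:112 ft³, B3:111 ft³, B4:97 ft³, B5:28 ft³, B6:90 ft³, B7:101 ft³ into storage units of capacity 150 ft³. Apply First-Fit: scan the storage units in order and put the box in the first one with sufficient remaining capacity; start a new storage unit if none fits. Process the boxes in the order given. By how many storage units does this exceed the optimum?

0

First-Fit: [45,97] [112,28] [111] [90] [101] → 5 storage units.
5 boxes exceed 75 ft³ (half the capacity), and no two of those can share a storage unit, so at least 5 storage units are needed.
So 5 is already optimal.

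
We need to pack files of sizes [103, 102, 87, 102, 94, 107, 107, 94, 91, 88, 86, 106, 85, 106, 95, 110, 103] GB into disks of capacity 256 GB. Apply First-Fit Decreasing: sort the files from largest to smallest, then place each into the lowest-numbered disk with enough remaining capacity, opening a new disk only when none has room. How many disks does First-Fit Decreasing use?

9 disks

Sorted descending: 110, 107, 107, 106, 106, 103, 103, 102, 102, 95, 94, 94, 91, 88, 87, 86, 85.
disk 1: place 110 GB, 146 GB left
disk 1: place 107 GB, 39 GB left
disk 2: place 107 GB, 149 GB left
disk 2: place 106 GB, 43 GB left
disk 3: place 106 GB, 150 GB left
disk 3: place 103 GB, 47 GB left
disk 4: place 103 GB, 153 GB left
disk 4: place 102 GB, 51 GB left
disk 5: place 102 GB, 154 GB left
disk 5: place 95 GB, 59 GB left
disk 6: place 94 GB, 162 GB left
disk 6: place 94 GB, 68 GB left
disk 7: place 91 GB, 165 GB left
disk 7: place 88 GB, 77 GB left
disk 8: place 87 GB, 169 GB left
disk 8: place 86 GB, 83 GB left
disk 9: place 85 GB, 171 GB left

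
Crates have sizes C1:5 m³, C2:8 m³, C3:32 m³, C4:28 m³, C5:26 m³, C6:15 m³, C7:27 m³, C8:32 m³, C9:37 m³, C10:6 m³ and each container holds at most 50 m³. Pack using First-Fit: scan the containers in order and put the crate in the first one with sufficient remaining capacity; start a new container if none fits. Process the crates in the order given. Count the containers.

Put C1 (5 m³) in container 1; 45 m³ remain.
Put C2 (8 m³) in container 1; 37 m³ remain.
Put C3 (32 m³) in container 1; 5 m³ remain.
Put C4 (28 m³) in container 2; 22 m³ remain.
Put C5 (26 m³) in container 3; 24 m³ remain.
Put C6 (15 m³) in container 2; 7 m³ remain.
Put C7 (27 m³) in container 4; 23 m³ remain.
Put C8 (32 m³) in container 5; 18 m³ remain.
Put C9 (37 m³) in container 6; 13 m³ remain.
Put C10 (6 m³) in container 2; 1 m³ remain.
Final containers: [5,8,32] [28,15,6] [26] [27] [32] [37].

6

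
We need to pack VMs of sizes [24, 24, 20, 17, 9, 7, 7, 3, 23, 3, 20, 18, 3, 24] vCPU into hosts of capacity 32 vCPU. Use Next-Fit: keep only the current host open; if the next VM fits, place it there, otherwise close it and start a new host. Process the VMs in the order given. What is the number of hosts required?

9

24 vCPU → host 1 (remaining 8 vCPU)
24 vCPU → host 2 (remaining 8 vCPU)
20 vCPU → host 3 (remaining 12 vCPU)
17 vCPU → host 4 (remaining 15 vCPU)
9 vCPU → host 4 (remaining 6 vCPU)
7 vCPU → host 5 (remaining 25 vCPU)
7 vCPU → host 5 (remaining 18 vCPU)
3 vCPU → host 5 (remaining 15 vCPU)
23 vCPU → host 6 (remaining 9 vCPU)
3 vCPU → host 6 (remaining 6 vCPU)
20 vCPU → host 7 (remaining 12 vCPU)
18 vCPU → host 8 (remaining 14 vCPU)
3 vCPU → host 8 (remaining 11 vCPU)
24 vCPU → host 9 (remaining 8 vCPU)
Final hosts: [24] [24] [20] [17,9] [7,7,3] [23,3] [20] [18,3] [24].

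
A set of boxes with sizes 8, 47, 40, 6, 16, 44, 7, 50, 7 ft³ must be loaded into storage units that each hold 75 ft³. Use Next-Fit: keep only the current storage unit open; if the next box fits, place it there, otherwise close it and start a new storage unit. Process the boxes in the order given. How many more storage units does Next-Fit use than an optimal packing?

Next-Fit: [8,47] [40,6,16] [44,7] [50,7] → 4 storage units.
4 boxes exceed 37.5 ft³ (half the capacity), and no two of those can share a storage unit, so at least 4 storage units are needed.
So 4 is already optimal.

0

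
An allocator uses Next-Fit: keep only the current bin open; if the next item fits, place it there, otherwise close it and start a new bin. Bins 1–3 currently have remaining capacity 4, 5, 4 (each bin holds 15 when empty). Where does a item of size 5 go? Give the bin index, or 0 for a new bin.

0

Next-Fit only looks at bin 3, which has 4 free.
5 does not fit, so a new bin is opened.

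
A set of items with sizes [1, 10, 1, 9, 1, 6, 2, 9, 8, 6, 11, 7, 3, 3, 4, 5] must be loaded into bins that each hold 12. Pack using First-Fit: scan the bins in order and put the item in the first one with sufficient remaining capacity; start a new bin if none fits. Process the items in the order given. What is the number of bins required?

8 bins

1 → bin 1 (remaining 11)
10 → bin 1 (remaining 1)
1 → bin 1 (remaining 0)
9 → bin 2 (remaining 3)
1 → bin 2 (remaining 2)
6 → bin 3 (remaining 6)
2 → bin 2 (remaining 0)
9 → bin 4 (remaining 3)
8 → bin 5 (remaining 4)
6 → bin 3 (remaining 0)
11 → bin 6 (remaining 1)
7 → bin 7 (remaining 5)
3 → bin 4 (remaining 0)
3 → bin 5 (remaining 1)
4 → bin 7 (remaining 1)
5 → bin 8 (remaining 7)
Final bins: [1,10,1] [9,1,2] [6,6] [9,3] [8,3] [11] [7,4] [5].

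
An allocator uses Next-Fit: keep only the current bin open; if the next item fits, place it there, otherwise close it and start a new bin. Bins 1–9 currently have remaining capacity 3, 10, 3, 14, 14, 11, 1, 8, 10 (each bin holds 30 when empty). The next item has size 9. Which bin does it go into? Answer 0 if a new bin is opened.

Next-Fit only looks at bin 9, which has 10 free.
9 fits there.

9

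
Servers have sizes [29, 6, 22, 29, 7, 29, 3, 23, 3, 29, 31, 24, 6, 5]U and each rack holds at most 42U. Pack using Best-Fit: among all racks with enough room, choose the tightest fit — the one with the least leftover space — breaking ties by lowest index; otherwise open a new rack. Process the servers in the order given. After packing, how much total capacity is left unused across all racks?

29U → rack 1 (remaining 13U)
6U → rack 1 (remaining 7U)
22U → rack 2 (remaining 20U)
29U → rack 3 (remaining 13U)
7U → rack 1 (remaining 0U)
29U → rack 4 (remaining 13U)
3U → rack 3 (remaining 10U)
23U → rack 5 (remaining 19U)
3U → rack 3 (remaining 7U)
29U → rack 6 (remaining 13U)
31U → rack 7 (remaining 11U)
24U → rack 8 (remaining 18U)
6U → rack 3 (remaining 1U)
5U → rack 7 (remaining 6U)
8 racks × 42U = 336U; used 246U; unused 90U.

90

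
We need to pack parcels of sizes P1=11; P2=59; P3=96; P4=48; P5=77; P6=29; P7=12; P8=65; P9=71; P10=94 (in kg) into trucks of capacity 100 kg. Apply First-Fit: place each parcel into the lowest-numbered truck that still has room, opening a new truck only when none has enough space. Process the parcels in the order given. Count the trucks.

7

Put P1 (11 kg) in truck 1; 89 kg remain.
Put P2 (59 kg) in truck 1; 30 kg remain.
Put P3 (96 kg) in truck 2; 4 kg remain.
Put P4 (48 kg) in truck 3; 52 kg remain.
Put P5 (77 kg) in truck 4; 23 kg remain.
Put P6 (29 kg) in truck 1; 1 kg remain.
Put P7 (12 kg) in truck 3; 40 kg remain.
Put P8 (65 kg) in truck 5; 35 kg remain.
Put P9 (71 kg) in truck 6; 29 kg remain.
Put P10 (94 kg) in truck 7; 6 kg remain.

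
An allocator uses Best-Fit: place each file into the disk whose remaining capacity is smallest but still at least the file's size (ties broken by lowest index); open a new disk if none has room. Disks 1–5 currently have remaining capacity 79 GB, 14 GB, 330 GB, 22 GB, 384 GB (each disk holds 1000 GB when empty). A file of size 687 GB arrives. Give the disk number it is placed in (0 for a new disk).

0

No disk has ≥ 687 GB free, so a new disk is opened.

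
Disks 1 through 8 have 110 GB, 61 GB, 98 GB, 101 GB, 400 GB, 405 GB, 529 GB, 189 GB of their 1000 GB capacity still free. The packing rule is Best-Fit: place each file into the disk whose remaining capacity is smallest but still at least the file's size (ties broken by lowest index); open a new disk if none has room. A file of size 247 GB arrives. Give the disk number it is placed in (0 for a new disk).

Disks with room: disk 5 (400 GB), disk 6 (405 GB), disk 7 (529 GB).
Tightest fit is disk 5 with 400 GB free.

5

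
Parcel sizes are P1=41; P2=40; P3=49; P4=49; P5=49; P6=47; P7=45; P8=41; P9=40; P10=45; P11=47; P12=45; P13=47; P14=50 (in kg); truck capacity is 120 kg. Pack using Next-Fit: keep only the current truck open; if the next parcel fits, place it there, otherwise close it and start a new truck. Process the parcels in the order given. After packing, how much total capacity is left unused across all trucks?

205

P1 (41 kg) → truck 1 (remaining 79 kg)
P2 (40 kg) → truck 1 (remaining 39 kg)
P3 (49 kg) → truck 2 (remaining 71 kg)
P4 (49 kg) → truck 2 (remaining 22 kg)
P5 (49 kg) → truck 3 (remaining 71 kg)
P6 (47 kg) → truck 3 (remaining 24 kg)
P7 (45 kg) → truck 4 (remaining 75 kg)
P8 (41 kg) → truck 4 (remaining 34 kg)
P9 (40 kg) → truck 5 (remaining 80 kg)
P10 (45 kg) → truck 5 (remaining 35 kg)
P11 (47 kg) → truck 6 (remaining 73 kg)
P12 (45 kg) → truck 6 (remaining 28 kg)
P13 (47 kg) → truck 7 (remaining 73 kg)
P14 (50 kg) → truck 7 (remaining 23 kg)
7 trucks × 120 kg = 840 kg; used 635 kg; unused 205 kg.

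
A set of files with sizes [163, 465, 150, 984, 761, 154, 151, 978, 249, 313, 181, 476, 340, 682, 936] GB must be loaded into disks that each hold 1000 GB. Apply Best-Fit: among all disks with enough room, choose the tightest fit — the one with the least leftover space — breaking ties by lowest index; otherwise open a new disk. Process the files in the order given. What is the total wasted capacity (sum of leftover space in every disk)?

1017

Put 163 GB in disk 1; 837 GB remain.
Put 465 GB in disk 1; 372 GB remain.
Put 150 GB in disk 1; 222 GB remain.
Put 984 GB in disk 2; 16 GB remain.
Put 761 GB in disk 3; 239 GB remain.
Put 154 GB in disk 1; 68 GB remain.
Put 151 GB in disk 3; 88 GB remain.
Put 978 GB in disk 4; 22 GB remain.
Put 249 GB in disk 5; 751 GB remain.
Put 313 GB in disk 5; 438 GB remain.
Put 181 GB in disk 5; 257 GB remain.
Put 476 GB in disk 6; 524 GB remain.
Put 340 GB in disk 6; 184 GB remain.
Put 682 GB in disk 7; 318 GB remain.
Put 936 GB in disk 8; 64 GB remain.
8 disks × 1000 GB = 8000 GB; used 6983 GB; unused 1017 GB.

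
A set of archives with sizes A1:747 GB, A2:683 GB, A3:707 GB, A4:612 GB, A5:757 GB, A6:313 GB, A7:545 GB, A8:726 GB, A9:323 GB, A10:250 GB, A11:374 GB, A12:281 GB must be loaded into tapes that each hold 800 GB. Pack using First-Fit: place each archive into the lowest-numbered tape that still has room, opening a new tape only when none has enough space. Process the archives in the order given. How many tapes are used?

9 tapes

A1 (747 GB) → tape 1 (remaining 53 GB)
A2 (683 GB) → tape 2 (remaining 117 GB)
A3 (707 GB) → tape 3 (remaining 93 GB)
A4 (612 GB) → tape 4 (remaining 188 GB)
A5 (757 GB) → tape 5 (remaining 43 GB)
A6 (313 GB) → tape 6 (remaining 487 GB)
A7 (545 GB) → tape 7 (remaining 255 GB)
A8 (726 GB) → tape 8 (remaining 74 GB)
A9 (323 GB) → tape 6 (remaining 164 GB)
A10 (250 GB) → tape 7 (remaining 5 GB)
A11 (374 GB) → tape 9 (remaining 426 GB)
A12 (281 GB) → tape 9 (remaining 145 GB)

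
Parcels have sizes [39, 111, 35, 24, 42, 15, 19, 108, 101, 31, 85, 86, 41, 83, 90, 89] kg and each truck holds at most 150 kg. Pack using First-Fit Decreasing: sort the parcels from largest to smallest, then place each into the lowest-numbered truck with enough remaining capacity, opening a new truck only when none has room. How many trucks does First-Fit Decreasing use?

Sorted descending: 111, 108, 101, 90, 89, 86, 85, 83, 42, 41, 39, 35, 31, 24, 19, 15.
Put 111 kg in truck 1; 39 kg remain.
Put 108 kg in truck 2; 42 kg remain.
Put 101 kg in truck 3; 49 kg remain.
Put 90 kg in truck 4; 60 kg remain.
Put 89 kg in truck 5; 61 kg remain.
Put 86 kg in truck 6; 64 kg remain.
Put 85 kg in truck 7; 65 kg remain.
Put 83 kg in truck 8; 67 kg remain.
Put 42 kg in truck 2; 0 kg remain.
Put 41 kg in truck 3; 8 kg remain.
Put 39 kg in truck 1; 0 kg remain.
Put 35 kg in truck 4; 25 kg remain.
Put 31 kg in truck 5; 30 kg remain.
Put 24 kg in truck 4; 1 kg remain.
Put 19 kg in truck 5; 11 kg remain.
Put 15 kg in truck 6; 49 kg remain.
Final trucks: [111,39] [108,42] [101,41] [90,35,24] [89,31,19] [86,15] [85] [83].

8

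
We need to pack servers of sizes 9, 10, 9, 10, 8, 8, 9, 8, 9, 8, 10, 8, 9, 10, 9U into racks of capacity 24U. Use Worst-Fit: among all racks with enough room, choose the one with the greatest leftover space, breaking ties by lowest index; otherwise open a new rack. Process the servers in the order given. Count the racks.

Put 9U in rack 1; 15U remain.
Put 10U in rack 1; 5U remain.
Put 9U in rack 2; 15U remain.
Put 10U in rack 2; 5U remain.
Put 8U in rack 3; 16U remain.
Put 8U in rack 3; 8U remain.
Put 9U in rack 4; 15U remain.
Put 8U in rack 4; 7U remain.
Put 9U in rack 5; 15U remain.
Put 8U in rack 5; 7U remain.
Put 10U in rack 6; 14U remain.
Put 8U in rack 6; 6U remain.
Put 9U in rack 7; 15U remain.
Put 10U in rack 7; 5U remain.
Put 9U in rack 8; 15U remain.
Final racks: [9,10] [9,10] [8,8] [9,8] [9,8] [10,8] [9,10] [9].

8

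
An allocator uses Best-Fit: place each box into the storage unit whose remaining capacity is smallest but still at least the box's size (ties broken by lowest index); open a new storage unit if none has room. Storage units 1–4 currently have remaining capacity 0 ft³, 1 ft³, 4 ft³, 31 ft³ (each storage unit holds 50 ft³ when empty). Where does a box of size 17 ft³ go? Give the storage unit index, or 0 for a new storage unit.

4

Storage units with room: storage unit 4 (31 ft³).
Tightest fit is storage unit 4 with 31 ft³ free.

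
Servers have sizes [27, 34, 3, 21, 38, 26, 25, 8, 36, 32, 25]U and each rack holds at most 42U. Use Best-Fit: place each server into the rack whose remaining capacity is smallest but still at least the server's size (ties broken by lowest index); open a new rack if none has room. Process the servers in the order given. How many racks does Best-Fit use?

9

27U → rack 1 (remaining 15U)
34U → rack 2 (remaining 8U)
3U → rack 2 (remaining 5U)
21U → rack 3 (remaining 21U)
38U → rack 4 (remaining 4U)
26U → rack 5 (remaining 16U)
25U → rack 6 (remaining 17U)
8U → rack 1 (remaining 7U)
36U → rack 7 (remaining 6U)
32U → rack 8 (remaining 10U)
25U → rack 9 (remaining 17U)
Final racks: [27,8] [34,3] [21] [38] [26] [25] [36] [32] [25].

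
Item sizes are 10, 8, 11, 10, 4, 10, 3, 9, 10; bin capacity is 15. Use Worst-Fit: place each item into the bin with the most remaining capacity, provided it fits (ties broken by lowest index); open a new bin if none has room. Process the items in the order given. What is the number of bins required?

10 → bin 1 (remaining 5)
8 → bin 2 (remaining 7)
11 → bin 3 (remaining 4)
10 → bin 4 (remaining 5)
4 → bin 2 (remaining 3)
10 → bin 5 (remaining 5)
3 → bin 1 (remaining 2)
9 → bin 6 (remaining 6)
10 → bin 7 (remaining 5)
Final bins: [10,3] [8,4] [11] [10] [10] [9] [10].

7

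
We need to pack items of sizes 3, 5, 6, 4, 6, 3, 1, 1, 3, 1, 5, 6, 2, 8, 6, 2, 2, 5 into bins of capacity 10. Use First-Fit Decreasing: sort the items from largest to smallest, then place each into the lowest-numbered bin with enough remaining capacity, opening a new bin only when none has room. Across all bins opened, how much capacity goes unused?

Sorted descending: 8, 6, 6, 6, 6, 5, 5, 5, 4, 3, 3, 3, 2, 2, 2, 1, 1, 1.
bin 1: place 8, 2 left
bin 2: place 6, 4 left
bin 3: place 6, 4 left
bin 4: place 6, 4 left
bin 5: place 6, 4 left
bin 6: place 5, 5 left
bin 6: place 5, 0 left
bin 7: place 5, 5 left
bin 2: place 4, 0 left
bin 3: place 3, 1 left
bin 4: place 3, 1 left
bin 5: place 3, 1 left
bin 1: place 2, 0 left
bin 7: place 2, 3 left
bin 7: place 2, 1 left
bin 3: place 1, 0 left
bin 4: place 1, 0 left
bin 5: place 1, 0 left
7 bins × 10 = 70; used 69; unused 1.

1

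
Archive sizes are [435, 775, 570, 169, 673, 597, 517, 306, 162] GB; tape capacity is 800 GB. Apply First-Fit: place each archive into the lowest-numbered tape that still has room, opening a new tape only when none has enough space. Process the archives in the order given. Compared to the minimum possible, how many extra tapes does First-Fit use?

First-Fit: [435,169,162] [775] [570] [673] [597] [517] [306] → 7 tapes.
Total size 4204 GB; any packing needs at least ⌈4204/800⌉ = 6 tapes.
An optimal packing achieves that bound: [775] [673] [597,169] [570,162] [517] [435,306] → 6 tapes.
Excess: 7 − 6 = 1.

1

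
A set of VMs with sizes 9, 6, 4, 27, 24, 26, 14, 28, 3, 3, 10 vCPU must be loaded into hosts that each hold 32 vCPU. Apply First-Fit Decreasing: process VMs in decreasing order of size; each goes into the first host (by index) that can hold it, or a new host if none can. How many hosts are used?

6

Sorted descending: 28, 27, 26, 24, 14, 10, 9, 6, 4, 3, 3.
28 vCPU → host 1 (remaining 4 vCPU)
27 vCPU → host 2 (remaining 5 vCPU)
26 vCPU → host 3 (remaining 6 vCPU)
24 vCPU → host 4 (remaining 8 vCPU)
14 vCPU → host 5 (remaining 18 vCPU)
10 vCPU → host 5 (remaining 8 vCPU)
9 vCPU → host 6 (remaining 23 vCPU)
6 vCPU → host 3 (remaining 0 vCPU)
4 vCPU → host 1 (remaining 0 vCPU)
3 vCPU → host 2 (remaining 2 vCPU)
3 vCPU → host 4 (remaining 5 vCPU)
Final hosts: [28,4] [27,3] [26,6] [24,3] [14,10] [9].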